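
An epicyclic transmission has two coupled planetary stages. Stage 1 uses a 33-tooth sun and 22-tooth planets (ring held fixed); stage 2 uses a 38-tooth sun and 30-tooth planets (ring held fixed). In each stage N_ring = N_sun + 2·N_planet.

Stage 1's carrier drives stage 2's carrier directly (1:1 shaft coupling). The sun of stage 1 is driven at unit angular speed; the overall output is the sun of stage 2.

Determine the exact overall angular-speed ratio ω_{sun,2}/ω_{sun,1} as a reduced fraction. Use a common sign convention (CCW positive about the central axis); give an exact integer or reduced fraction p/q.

Stage 1: N_ring = 33 + 2·22 = 77
Stage 1: 33(ω_s−ω_c) = −77(ω_r−ω_c),  ω_r=0, ω_s=1
Stage 1: 33(1−ω_c) = −77(0−ω_c)  ⇒  110ω_c = 33  ⇒  ω_c = 3/10
  ⇒ ω_c¹/ω_s¹ = 3/10
Stage 2: N_ring = 38 + 2·30 = 98
Stage 2: 38(ω_s−ω_c) = −98(ω_r−ω_c),  ω_r=0, ω_c=1
Stage 2: ω_s = 1 − (98/38)(0−1) = 68/19
  ⇒ ω_s²/ω_c² = 68/19
Coupling ω_c² = ω_c¹ ⇒ overall = 3/10 × 68/19 = 102/95

102/95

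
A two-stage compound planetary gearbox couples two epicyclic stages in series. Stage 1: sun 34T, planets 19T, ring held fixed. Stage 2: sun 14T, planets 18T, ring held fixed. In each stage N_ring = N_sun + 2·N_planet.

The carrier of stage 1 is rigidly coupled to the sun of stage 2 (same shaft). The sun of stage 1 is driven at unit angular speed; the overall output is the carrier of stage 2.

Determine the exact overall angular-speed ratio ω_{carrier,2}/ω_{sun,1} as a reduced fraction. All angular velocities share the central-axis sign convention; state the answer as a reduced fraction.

Stage 1: N_ring = 34 + 2·19 = 72
Stage 1: 34(ω_s−ω_c) = −72(ω_r−ω_c),  ω_r=0, ω_s=1
Stage 1: 34(1−ω_c) = −72(0−ω_c)  ⇒  106ω_c = 34  ⇒  ω_c = 17/53
  ⇒ ω_c¹/ω_s¹ = 17/53
Stage 2: N_ring = 14 + 2·18 = 50
Stage 2: 14(ω_s−ω_c) = −50(ω_r−ω_c),  ω_r=0, ω_s=1
Stage 2: 14(1−ω_c) = −50(0−ω_c)  ⇒  64ω_c = 14  ⇒  ω_c = 7/32
  ⇒ ω_c²/ω_s² = 7/32
Coupling ω_s² = ω_c¹ ⇒ overall = 17/53 × 7/32 = 119/1696

119/1696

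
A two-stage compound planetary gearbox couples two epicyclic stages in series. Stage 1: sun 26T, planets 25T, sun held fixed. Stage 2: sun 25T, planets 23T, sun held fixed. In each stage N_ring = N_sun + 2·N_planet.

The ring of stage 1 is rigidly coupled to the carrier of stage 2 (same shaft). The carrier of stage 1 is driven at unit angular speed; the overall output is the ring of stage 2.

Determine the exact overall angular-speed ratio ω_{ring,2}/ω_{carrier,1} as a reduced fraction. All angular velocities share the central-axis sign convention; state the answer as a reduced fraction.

2448/1349

Stage 1: N_ring = 26 + 2·25 = 76
Stage 1: 26(ω_s−ω_c) = −76(ω_r−ω_c),  ω_s=0, ω_c=1
Stage 1: ω_r = 1 − (26/76)(0−1) = 51/38
  ⇒ ω_r¹/ω_c¹ = 51/38
Stage 2: N_ring = 25 + 2·23 = 71
Stage 2: 25(ω_s−ω_c) = −71(ω_r−ω_c),  ω_s=0, ω_c=1
Stage 2: ω_r = 1 − (25/71)(0−1) = 96/71
  ⇒ ω_r²/ω_c² = 96/71
Coupling ω_c² = ω_r¹ ⇒ overall = 51/38 × 96/71 = 2448/1349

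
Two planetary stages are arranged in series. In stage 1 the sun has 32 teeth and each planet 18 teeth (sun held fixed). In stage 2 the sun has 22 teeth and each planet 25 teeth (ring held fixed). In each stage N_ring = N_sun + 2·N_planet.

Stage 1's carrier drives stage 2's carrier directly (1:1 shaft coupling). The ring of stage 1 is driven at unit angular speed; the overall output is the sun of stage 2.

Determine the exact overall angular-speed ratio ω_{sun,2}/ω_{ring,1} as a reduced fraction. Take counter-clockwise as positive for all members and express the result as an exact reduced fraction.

Stage 1: N_ring = 32 + 2·18 = 68
Stage 1: 32(ω_s−ω_c) = −68(ω_r−ω_c),  ω_s=0, ω_r=1
Stage 1: 32(0−ω_c) = −68(1−ω_c)  ⇒  100ω_c = 68  ⇒  ω_c = 17/25
  ⇒ ω_c¹/ω_r¹ = 17/25
Stage 2: N_ring = 22 + 2·25 = 72
Stage 2: 22(ω_s−ω_c) = −72(ω_r−ω_c),  ω_r=0, ω_c=1
Stage 2: ω_s = 1 − (72/22)(0−1) = 47/11
  ⇒ ω_s²/ω_c² = 47/11
Coupling ω_c² = ω_c¹ ⇒ overall = 17/25 × 47/11 = 799/275

799/275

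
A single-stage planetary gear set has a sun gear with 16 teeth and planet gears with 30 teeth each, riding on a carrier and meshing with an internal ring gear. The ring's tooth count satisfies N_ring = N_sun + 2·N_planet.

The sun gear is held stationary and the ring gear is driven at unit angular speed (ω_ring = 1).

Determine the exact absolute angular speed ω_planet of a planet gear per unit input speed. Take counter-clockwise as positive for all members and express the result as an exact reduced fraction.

N_ring = 16 + 2·30 = 76
16(ω_s−ω_c) = −76(ω_r−ω_c),  ω_s=0, ω_r=1
16(0−ω_c) = −76(1−ω_c)  ⇒  92ω_c = 76  ⇒  ω_c = 19/23
sun–planet: 16·(0−19/23) = −30·(ω_p−ω_c)  ⇒  ω_p−ω_c = −(16/30)·(-19/23) = 152/345
ω_p = 19/23 + 152/345 = 19/15

19/15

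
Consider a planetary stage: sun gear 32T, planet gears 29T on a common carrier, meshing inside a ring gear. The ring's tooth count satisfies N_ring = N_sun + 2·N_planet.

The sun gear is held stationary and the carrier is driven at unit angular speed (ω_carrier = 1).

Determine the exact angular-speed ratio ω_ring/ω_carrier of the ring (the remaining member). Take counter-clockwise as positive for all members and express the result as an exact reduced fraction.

N_ring = 32 + 2·29 = 90
32(ω_s−ω_c) = −90(ω_r−ω_c),  ω_s=0, ω_c=1
ω_r = 1 − (32/90)(0−1) = 61/45
ω_r/ω_c = 61/45

61/45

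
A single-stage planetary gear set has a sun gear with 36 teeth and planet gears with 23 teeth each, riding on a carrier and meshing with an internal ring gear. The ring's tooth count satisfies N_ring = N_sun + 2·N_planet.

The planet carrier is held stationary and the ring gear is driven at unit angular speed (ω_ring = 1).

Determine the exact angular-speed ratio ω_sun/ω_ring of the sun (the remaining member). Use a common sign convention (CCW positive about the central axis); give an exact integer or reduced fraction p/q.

N_ring = 36 + 2·23 = 82
36(ω_s−ω_c) = −82(ω_r−ω_c),  ω_c=0, ω_r=1
ω_s = 0 − (82/36)(1−0) = -41/18
ω_s/ω_r = -41/18

-41/18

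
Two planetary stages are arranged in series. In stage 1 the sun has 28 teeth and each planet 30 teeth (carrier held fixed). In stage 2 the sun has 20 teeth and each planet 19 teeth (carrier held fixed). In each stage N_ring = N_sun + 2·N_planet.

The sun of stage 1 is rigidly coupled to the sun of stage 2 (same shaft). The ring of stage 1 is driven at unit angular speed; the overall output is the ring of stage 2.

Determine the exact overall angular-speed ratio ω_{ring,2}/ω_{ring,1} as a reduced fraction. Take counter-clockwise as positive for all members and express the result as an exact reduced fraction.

220/203

Stage 1: N_ring = 28 + 2·30 = 88
Stage 1: 28(ω_s−ω_c) = −88(ω_r−ω_c),  ω_c=0, ω_r=1
Stage 1: ω_s = 0 − (88/28)(1−0) = -22/7
  ⇒ ω_s¹/ω_r¹ = -22/7
Stage 2: N_ring = 20 + 2·19 = 58
Stage 2: 20(ω_s−ω_c) = −58(ω_r−ω_c),  ω_c=0, ω_s=1
Stage 2: ω_r = 0 − (20/58)(1−0) = -10/29
  ⇒ ω_r²/ω_s² = -10/29
Coupling ω_s² = ω_s¹ ⇒ overall = -22/7 × -10/29 = 220/203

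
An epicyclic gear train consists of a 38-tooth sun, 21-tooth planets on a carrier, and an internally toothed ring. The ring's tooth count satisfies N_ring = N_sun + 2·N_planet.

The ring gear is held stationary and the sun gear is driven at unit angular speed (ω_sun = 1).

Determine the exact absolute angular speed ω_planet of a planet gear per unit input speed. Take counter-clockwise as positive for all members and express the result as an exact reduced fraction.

-19/21

N_ring = 38 + 2·21 = 80
38(ω_s−ω_c) = −80(ω_r−ω_c),  ω_r=0, ω_s=1
38(1−ω_c) = −80(0−ω_c)  ⇒  118ω_c = 38  ⇒  ω_c = 19/59
sun–planet: 38·(1−19/59) = −21·(ω_p−ω_c)  ⇒  ω_p−ω_c = −(38/21)·(40/59) = -1520/1239
ω_p = 19/59 − 1520/1239 = -19/21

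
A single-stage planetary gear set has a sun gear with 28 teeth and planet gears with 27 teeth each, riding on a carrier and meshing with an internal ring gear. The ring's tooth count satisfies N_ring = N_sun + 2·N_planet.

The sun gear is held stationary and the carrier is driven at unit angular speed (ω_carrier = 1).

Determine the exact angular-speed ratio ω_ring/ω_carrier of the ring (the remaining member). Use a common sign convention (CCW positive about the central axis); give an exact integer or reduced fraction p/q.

N_ring = 28 + 2·27 = 82
28(ω_s−ω_c) = −82(ω_r−ω_c),  ω_s=0, ω_c=1
ω_r = 1 − (28/82)(0−1) = 55/41
ω_r/ω_c = 55/41

55/41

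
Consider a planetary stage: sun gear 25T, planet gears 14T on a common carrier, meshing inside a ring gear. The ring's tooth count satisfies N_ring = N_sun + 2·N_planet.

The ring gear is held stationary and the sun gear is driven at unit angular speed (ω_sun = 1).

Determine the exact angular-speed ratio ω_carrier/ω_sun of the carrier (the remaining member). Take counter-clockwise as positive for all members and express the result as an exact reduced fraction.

25/78

N_ring = 25 + 2·14 = 53
25(ω_s−ω_c) = −53(ω_r−ω_c),  ω_r=0, ω_s=1
25(1−ω_c) = −53(0−ω_c)  ⇒  78ω_c = 25  ⇒  ω_c = 25/78
ω_c/ω_s = 25/78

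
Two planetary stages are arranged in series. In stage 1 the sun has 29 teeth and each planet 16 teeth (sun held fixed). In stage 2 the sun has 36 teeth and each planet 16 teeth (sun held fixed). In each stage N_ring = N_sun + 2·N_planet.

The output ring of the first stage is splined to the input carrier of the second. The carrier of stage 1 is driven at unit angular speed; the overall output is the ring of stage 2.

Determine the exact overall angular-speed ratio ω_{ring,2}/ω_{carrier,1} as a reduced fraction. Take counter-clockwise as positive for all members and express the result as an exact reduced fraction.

2340/1037

Stage 1: N_ring = 29 + 2·16 = 61
Stage 1: 29(ω_s−ω_c) = −61(ω_r−ω_c),  ω_s=0, ω_c=1
Stage 1: ω_r = 1 − (29/61)(0−1) = 90/61
  ⇒ ω_r¹/ω_c¹ = 90/61
Stage 2: N_ring = 36 + 2·16 = 68
Stage 2: 36(ω_s−ω_c) = −68(ω_r−ω_c),  ω_s=0, ω_c=1
Stage 2: ω_r = 1 − (36/68)(0−1) = 26/17
  ⇒ ω_r²/ω_c² = 26/17
Coupling ω_c² = ω_r¹ ⇒ overall = 90/61 × 26/17 = 2340/1037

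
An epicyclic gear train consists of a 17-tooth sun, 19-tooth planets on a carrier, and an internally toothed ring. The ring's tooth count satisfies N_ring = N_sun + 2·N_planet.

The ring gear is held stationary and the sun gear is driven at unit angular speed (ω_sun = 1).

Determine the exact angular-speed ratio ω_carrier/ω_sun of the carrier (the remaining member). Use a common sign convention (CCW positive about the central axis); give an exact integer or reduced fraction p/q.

N_ring = 17 + 2·19 = 55
17(ω_s−ω_c) = −55(ω_r−ω_c),  ω_r=0, ω_s=1
17(1−ω_c) = −55(0−ω_c)  ⇒  72ω_c = 17  ⇒  ω_c = 17/72
ω_c/ω_s = 17/72

17/72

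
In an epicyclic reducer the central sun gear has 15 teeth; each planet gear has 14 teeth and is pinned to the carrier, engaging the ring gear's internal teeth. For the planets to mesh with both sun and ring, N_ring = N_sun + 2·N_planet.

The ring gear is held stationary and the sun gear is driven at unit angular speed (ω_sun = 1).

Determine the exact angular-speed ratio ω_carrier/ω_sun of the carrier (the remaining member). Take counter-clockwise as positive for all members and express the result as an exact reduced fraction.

N_ring = 15 + 2·14 = 43
15(ω_s−ω_c) = −43(ω_r−ω_c),  ω_r=0, ω_s=1
15(1−ω_c) = −43(0−ω_c)  ⇒  58ω_c = 15  ⇒  ω_c = 15/58
ω_c/ω_s = 15/58

15/58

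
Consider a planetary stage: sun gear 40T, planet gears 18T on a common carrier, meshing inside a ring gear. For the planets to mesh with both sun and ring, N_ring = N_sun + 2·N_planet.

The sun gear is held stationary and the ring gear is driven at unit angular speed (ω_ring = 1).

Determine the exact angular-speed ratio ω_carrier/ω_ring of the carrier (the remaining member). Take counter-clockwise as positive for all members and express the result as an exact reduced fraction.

N_ring = 40 + 2·18 = 76
40(ω_s−ω_c) = −76(ω_r−ω_c),  ω_s=0, ω_r=1
40(0−ω_c) = −76(1−ω_c)  ⇒  116ω_c = 76  ⇒  ω_c = 19/29
ω_c/ω_r = 19/29

19/29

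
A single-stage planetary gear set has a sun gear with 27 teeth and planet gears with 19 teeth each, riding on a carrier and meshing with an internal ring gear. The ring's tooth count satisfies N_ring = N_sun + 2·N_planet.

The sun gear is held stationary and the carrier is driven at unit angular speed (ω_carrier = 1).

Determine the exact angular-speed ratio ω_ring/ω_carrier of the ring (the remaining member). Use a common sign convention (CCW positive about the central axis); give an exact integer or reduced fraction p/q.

92/65

N_ring = 27 + 2·19 = 65
27(ω_s−ω_c) = −65(ω_r−ω_c),  ω_s=0, ω_c=1
ω_r = 1 − (27/65)(0−1) = 92/65
ω_r/ω_c = 92/65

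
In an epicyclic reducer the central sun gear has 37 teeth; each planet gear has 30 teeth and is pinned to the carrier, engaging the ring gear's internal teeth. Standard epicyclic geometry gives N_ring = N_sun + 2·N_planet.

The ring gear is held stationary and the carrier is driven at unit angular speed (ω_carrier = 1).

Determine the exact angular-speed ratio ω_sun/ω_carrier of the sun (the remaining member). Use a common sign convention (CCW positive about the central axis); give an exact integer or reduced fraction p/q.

N_ring = 37 + 2·30 = 97
37(ω_s−ω_c) = −97(ω_r−ω_c),  ω_r=0, ω_c=1
ω_s = 1 − (97/37)(0−1) = 134/37
ω_s/ω_c = 134/37

134/37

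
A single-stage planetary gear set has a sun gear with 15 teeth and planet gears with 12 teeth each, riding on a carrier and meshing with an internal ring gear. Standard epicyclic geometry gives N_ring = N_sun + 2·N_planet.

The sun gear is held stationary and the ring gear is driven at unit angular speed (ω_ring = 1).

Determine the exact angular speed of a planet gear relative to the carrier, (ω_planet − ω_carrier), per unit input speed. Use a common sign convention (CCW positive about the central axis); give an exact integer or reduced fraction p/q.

65/72

N_ring = 15 + 2·12 = 39
15(ω_s−ω_c) = −39(ω_r−ω_c),  ω_s=0, ω_r=1
15(0−ω_c) = −39(1−ω_c)  ⇒  54ω_c = 39  ⇒  ω_c = 13/18
sun–planet: 15·(0−13/18) = −12·(ω_p−ω_c)  ⇒  ω_p−ω_c = −(15/12)·(-13/18) = 65/72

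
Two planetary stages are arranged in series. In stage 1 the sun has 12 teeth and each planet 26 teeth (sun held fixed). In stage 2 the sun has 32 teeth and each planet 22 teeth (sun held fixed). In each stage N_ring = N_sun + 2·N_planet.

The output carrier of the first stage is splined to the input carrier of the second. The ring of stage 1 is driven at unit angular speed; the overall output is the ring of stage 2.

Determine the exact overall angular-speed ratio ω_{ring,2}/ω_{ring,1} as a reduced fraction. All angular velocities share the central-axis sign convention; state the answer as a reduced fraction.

Stage 1: N_ring = 12 + 2·26 = 64
Stage 1: 12(ω_s−ω_c) = −64(ω_r−ω_c),  ω_s=0, ω_r=1
Stage 1: 12(0−ω_c) = −64(1−ω_c)  ⇒  76ω_c = 64  ⇒  ω_c = 16/19
  ⇒ ω_c¹/ω_r¹ = 16/19
Stage 2: N_ring = 32 + 2·22 = 76
Stage 2: 32(ω_s−ω_c) = −76(ω_r−ω_c),  ω_s=0, ω_c=1
Stage 2: ω_r = 1 − (32/76)(0−1) = 27/19
  ⇒ ω_r²/ω_c² = 27/19
Coupling ω_c² = ω_c¹ ⇒ overall = 16/19 × 27/19 = 432/361

432/361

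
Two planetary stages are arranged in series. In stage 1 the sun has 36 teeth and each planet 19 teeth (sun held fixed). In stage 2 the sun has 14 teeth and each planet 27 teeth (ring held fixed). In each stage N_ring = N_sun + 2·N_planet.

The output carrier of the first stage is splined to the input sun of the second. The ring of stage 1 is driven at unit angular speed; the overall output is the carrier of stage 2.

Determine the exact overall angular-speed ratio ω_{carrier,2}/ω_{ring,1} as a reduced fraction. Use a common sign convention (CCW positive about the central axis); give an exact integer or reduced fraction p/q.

259/2255

Stage 1: N_ring = 36 + 2·19 = 74
Stage 1: 36(ω_s−ω_c) = −74(ω_r−ω_c),  ω_s=0, ω_r=1
Stage 1: 36(0−ω_c) = −74(1−ω_c)  ⇒  110ω_c = 74  ⇒  ω_c = 37/55
  ⇒ ω_c¹/ω_r¹ = 37/55
Stage 2: N_ring = 14 + 2·27 = 68
Stage 2: 14(ω_s−ω_c) = −68(ω_r−ω_c),  ω_r=0, ω_s=1
Stage 2: 14(1−ω_c) = −68(0−ω_c)  ⇒  82ω_c = 14  ⇒  ω_c = 7/41
  ⇒ ω_c²/ω_s² = 7/41
Coupling ω_s² = ω_c¹ ⇒ overall = 37/55 × 7/41 = 259/2255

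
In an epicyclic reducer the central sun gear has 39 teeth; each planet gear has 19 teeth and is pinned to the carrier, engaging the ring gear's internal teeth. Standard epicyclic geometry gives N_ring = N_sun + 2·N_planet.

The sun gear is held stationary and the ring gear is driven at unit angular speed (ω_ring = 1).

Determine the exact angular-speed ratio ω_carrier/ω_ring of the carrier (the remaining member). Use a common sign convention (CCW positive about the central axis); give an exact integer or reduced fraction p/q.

N_ring = 39 + 2·19 = 77
39(ω_s−ω_c) = −77(ω_r−ω_c),  ω_s=0, ω_r=1
39(0−ω_c) = −77(1−ω_c)  ⇒  116ω_c = 77  ⇒  ω_c = 77/116
ω_c/ω_r = 77/116

77/116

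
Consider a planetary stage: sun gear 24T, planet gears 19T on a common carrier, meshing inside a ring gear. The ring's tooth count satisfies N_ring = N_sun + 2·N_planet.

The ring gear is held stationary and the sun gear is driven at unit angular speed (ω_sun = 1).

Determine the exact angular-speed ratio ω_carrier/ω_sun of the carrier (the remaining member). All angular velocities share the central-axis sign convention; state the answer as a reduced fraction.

N_ring = 24 + 2·19 = 62
24(ω_s−ω_c) = −62(ω_r−ω_c),  ω_r=0, ω_s=1
24(1−ω_c) = −62(0−ω_c)  ⇒  86ω_c = 24  ⇒  ω_c = 12/43
ω_c/ω_s = 12/43

12/43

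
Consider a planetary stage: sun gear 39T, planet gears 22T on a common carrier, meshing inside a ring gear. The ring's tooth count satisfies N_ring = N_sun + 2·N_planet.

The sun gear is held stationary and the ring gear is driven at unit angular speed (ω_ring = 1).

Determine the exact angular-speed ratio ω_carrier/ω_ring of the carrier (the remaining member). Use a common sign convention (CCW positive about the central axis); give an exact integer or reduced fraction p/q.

83/122

N_ring = 39 + 2·22 = 83
39(ω_s−ω_c) = −83(ω_r−ω_c),  ω_s=0, ω_r=1
39(0−ω_c) = −83(1−ω_c)  ⇒  122ω_c = 83  ⇒  ω_c = 83/122
ω_c/ω_r = 83/122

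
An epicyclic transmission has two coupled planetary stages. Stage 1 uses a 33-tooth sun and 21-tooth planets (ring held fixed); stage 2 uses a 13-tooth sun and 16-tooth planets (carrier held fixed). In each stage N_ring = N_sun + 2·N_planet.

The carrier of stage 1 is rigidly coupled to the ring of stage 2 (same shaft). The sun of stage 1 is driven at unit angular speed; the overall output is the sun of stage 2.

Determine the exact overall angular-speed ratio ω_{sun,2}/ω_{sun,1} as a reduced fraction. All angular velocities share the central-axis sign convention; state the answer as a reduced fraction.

Stage 1: N_ring = 33 + 2·21 = 75
Stage 1: 33(ω_s−ω_c) = −75(ω_r−ω_c),  ω_r=0, ω_s=1
Stage 1: 33(1−ω_c) = −75(0−ω_c)  ⇒  108ω_c = 33  ⇒  ω_c = 11/36
  ⇒ ω_c¹/ω_s¹ = 11/36
Stage 2: N_ring = 13 + 2·16 = 45
Stage 2: 13(ω_s−ω_c) = −45(ω_r−ω_c),  ω_c=0, ω_r=1
Stage 2: ω_s = 0 − (45/13)(1−0) = -45/13
  ⇒ ω_s²/ω_r² = -45/13
Coupling ω_r² = ω_c¹ ⇒ overall = 11/36 × -45/13 = -55/52

-55/52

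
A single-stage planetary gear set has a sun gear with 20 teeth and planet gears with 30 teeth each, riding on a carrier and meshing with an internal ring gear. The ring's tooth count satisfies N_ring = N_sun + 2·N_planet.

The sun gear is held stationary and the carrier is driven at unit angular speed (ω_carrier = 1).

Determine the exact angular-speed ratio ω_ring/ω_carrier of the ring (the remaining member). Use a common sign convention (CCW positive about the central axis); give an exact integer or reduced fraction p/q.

N_ring = 20 + 2·30 = 80
20(ω_s−ω_c) = −80(ω_r−ω_c),  ω_s=0, ω_c=1
ω_r = 1 − (20/80)(0−1) = 5/4
ω_r/ω_c = 5/4

5/4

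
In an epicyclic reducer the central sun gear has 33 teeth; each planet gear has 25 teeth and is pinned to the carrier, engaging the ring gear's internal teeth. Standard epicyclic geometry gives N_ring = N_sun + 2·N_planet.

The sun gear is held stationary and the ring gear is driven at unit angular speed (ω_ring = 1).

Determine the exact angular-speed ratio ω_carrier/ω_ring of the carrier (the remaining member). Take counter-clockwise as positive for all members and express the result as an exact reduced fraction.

83/116

N_ring = 33 + 2·25 = 83
33(ω_s−ω_c) = −83(ω_r−ω_c),  ω_s=0, ω_r=1
33(0−ω_c) = −83(1−ω_c)  ⇒  116ω_c = 83  ⇒  ω_c = 83/116
ω_c/ω_r = 83/116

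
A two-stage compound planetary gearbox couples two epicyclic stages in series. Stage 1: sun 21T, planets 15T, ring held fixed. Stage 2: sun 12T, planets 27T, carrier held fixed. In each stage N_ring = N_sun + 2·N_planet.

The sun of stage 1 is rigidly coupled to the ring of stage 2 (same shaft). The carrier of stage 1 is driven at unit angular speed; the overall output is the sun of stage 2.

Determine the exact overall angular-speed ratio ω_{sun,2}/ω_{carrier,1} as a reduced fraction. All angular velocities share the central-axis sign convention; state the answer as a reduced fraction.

Stage 1: N_ring = 21 + 2·15 = 51
Stage 1: 21(ω_s−ω_c) = −51(ω_r−ω_c),  ω_r=0, ω_c=1
Stage 1: ω_s = 1 − (51/21)(0−1) = 24/7
  ⇒ ω_s¹/ω_c¹ = 24/7
Stage 2: N_ring = 12 + 2·27 = 66
Stage 2: 12(ω_s−ω_c) = −66(ω_r−ω_c),  ω_c=0, ω_r=1
Stage 2: ω_s = 0 − (66/12)(1−0) = -11/2
  ⇒ ω_s²/ω_r² = -11/2
Coupling ω_r² = ω_s¹ ⇒ overall = 24/7 × -11/2 = -132/7

-132/7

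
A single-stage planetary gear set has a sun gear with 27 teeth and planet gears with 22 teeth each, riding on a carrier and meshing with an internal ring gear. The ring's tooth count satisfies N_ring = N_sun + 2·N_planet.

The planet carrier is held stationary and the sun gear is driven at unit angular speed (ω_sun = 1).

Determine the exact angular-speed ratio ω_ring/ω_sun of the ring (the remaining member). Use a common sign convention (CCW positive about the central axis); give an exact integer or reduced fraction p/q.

N_ring = 27 + 2·22 = 71
27(ω_s−ω_c) = −71(ω_r−ω_c),  ω_c=0, ω_s=1
ω_r = 0 − (27/71)(1−0) = -27/71
ω_r/ω_s = -27/71

-27/71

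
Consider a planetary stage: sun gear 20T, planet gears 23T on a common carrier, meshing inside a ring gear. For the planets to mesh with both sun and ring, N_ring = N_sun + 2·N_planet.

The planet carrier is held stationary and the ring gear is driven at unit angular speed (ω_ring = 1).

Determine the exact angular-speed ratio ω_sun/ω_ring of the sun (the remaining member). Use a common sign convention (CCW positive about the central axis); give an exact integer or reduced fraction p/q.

-33/10

N_ring = 20 + 2·23 = 66
20(ω_s−ω_c) = −66(ω_r−ω_c),  ω_c=0, ω_r=1
ω_s = 0 − (66/20)(1−0) = -33/10
ω_s/ω_r = -33/10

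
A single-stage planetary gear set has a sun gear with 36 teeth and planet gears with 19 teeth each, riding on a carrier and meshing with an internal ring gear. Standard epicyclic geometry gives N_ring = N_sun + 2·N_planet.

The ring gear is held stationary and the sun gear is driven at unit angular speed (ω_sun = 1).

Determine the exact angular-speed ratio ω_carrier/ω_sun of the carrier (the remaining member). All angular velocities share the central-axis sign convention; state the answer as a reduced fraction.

18/55

N_ring = 36 + 2·19 = 74
36(ω_s−ω_c) = −74(ω_r−ω_c),  ω_r=0, ω_s=1
36(1−ω_c) = −74(0−ω_c)  ⇒  110ω_c = 36  ⇒  ω_c = 18/55
ω_c/ω_s = 18/55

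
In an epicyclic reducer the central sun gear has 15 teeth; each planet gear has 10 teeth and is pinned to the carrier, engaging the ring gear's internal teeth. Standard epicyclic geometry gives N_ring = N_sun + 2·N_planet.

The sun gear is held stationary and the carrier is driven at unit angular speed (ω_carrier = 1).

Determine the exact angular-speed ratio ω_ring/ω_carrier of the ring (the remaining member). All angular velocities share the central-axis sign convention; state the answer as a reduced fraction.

N_ring = 15 + 2·10 = 35
15(ω_s−ω_c) = −35(ω_r−ω_c),  ω_s=0, ω_c=1
ω_r = 1 − (15/35)(0−1) = 10/7
ω_r/ω_c = 10/7

10/7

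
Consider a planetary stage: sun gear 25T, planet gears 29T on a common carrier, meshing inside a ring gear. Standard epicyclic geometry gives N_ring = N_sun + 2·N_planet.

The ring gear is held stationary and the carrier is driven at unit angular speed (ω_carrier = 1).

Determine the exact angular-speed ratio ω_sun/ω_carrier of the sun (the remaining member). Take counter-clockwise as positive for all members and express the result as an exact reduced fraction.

108/25

N_ring = 25 + 2·29 = 83
25(ω_s−ω_c) = −83(ω_r−ω_c),  ω_r=0, ω_c=1
ω_s = 1 − (83/25)(0−1) = 108/25
ω_s/ω_c = 108/25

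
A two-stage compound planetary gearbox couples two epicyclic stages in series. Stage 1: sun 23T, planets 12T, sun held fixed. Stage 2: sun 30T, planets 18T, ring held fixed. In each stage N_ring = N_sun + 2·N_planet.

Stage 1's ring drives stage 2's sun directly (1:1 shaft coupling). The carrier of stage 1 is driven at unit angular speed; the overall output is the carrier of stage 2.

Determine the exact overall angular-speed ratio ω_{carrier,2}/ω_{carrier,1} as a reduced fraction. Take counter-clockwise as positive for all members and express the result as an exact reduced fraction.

175/376

Stage 1: N_ring = 23 + 2·12 = 47
Stage 1: 23(ω_s−ω_c) = −47(ω_r−ω_c),  ω_s=0, ω_c=1
Stage 1: ω_r = 1 − (23/47)(0−1) = 70/47
  ⇒ ω_r¹/ω_c¹ = 70/47
Stage 2: N_ring = 30 + 2·18 = 66
Stage 2: 30(ω_s−ω_c) = −66(ω_r−ω_c),  ω_r=0, ω_s=1
Stage 2: 30(1−ω_c) = −66(0−ω_c)  ⇒  96ω_c = 30  ⇒  ω_c = 5/16
  ⇒ ω_c²/ω_s² = 5/16
Coupling ω_s² = ω_r¹ ⇒ overall = 70/47 × 5/16 = 175/376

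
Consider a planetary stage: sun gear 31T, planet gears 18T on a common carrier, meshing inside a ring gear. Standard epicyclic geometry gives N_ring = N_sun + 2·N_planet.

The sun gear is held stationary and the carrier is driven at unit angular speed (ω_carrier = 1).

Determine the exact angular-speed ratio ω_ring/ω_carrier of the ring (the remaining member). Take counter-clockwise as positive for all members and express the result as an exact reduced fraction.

98/67

N_ring = 31 + 2·18 = 67
31(ω_s−ω_c) = −67(ω_r−ω_c),  ω_s=0, ω_c=1
ω_r = 1 − (31/67)(0−1) = 98/67
ω_r/ω_c = 98/67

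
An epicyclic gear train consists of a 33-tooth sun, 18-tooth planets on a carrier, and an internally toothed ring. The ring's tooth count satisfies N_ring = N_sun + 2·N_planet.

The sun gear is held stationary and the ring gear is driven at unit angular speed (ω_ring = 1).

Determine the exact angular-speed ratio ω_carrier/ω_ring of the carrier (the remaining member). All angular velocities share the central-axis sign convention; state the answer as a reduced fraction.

23/34

N_ring = 33 + 2·18 = 69
33(ω_s−ω_c) = −69(ω_r−ω_c),  ω_s=0, ω_r=1
33(0−ω_c) = −69(1−ω_c)  ⇒  102ω_c = 69  ⇒  ω_c = 23/34
ω_c/ω_r = 23/34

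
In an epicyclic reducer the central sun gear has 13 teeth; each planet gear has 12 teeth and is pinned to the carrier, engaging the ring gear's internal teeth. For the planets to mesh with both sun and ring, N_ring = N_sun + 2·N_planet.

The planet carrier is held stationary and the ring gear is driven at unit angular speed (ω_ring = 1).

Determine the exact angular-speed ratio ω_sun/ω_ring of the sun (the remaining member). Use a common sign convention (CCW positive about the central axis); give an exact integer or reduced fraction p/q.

N_ring = 13 + 2·12 = 37
13(ω_s−ω_c) = −37(ω_r−ω_c),  ω_c=0, ω_r=1
ω_s = 0 − (37/13)(1−0) = -37/13
ω_s/ω_r = -37/13

-37/13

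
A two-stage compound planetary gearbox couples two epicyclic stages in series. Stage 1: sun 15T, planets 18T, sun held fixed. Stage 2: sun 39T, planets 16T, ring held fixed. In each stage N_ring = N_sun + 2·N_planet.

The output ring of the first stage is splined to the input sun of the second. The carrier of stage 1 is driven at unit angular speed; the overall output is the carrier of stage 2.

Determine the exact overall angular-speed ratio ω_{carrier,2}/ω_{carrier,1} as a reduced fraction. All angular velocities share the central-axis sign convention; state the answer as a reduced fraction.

39/85

Stage 1: N_ring = 15 + 2·18 = 51
Stage 1: 15(ω_s−ω_c) = −51(ω_r−ω_c),  ω_s=0, ω_c=1
Stage 1: ω_r = 1 − (15/51)(0−1) = 22/17
  ⇒ ω_r¹/ω_c¹ = 22/17
Stage 2: N_ring = 39 + 2·16 = 71
Stage 2: 39(ω_s−ω_c) = −71(ω_r−ω_c),  ω_r=0, ω_s=1
Stage 2: 39(1−ω_c) = −71(0−ω_c)  ⇒  110ω_c = 39  ⇒  ω_c = 39/110
  ⇒ ω_c²/ω_s² = 39/110
Coupling ω_s² = ω_r¹ ⇒ overall = 22/17 × 39/110 = 39/85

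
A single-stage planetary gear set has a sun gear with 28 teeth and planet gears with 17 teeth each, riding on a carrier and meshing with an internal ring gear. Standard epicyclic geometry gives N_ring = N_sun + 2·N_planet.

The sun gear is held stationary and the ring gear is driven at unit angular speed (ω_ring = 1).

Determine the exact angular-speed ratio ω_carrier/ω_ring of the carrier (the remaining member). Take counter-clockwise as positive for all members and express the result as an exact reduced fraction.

31/45

N_ring = 28 + 2·17 = 62
28(ω_s−ω_c) = −62(ω_r−ω_c),  ω_s=0, ω_r=1
28(0−ω_c) = −62(1−ω_c)  ⇒  90ω_c = 62  ⇒  ω_c = 31/45
ω_c/ω_r = 31/45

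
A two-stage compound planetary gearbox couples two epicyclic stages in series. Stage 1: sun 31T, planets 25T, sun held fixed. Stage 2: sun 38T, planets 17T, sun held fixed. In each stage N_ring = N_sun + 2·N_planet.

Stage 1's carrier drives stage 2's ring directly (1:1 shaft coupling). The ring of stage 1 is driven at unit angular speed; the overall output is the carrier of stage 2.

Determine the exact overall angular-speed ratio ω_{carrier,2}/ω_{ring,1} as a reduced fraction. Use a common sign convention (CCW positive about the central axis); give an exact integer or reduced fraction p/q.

729/1540

Stage 1: N_ring = 31 + 2·25 = 81
Stage 1: 31(ω_s−ω_c) = −81(ω_r−ω_c),  ω_s=0, ω_r=1
Stage 1: 31(0−ω_c) = −81(1−ω_c)  ⇒  112ω_c = 81  ⇒  ω_c = 81/112
  ⇒ ω_c¹/ω_r¹ = 81/112
Stage 2: N_ring = 38 + 2·17 = 72
Stage 2: 38(ω_s−ω_c) = −72(ω_r−ω_c),  ω_s=0, ω_r=1
Stage 2: 38(0−ω_c) = −72(1−ω_c)  ⇒  110ω_c = 72  ⇒  ω_c = 36/55
  ⇒ ω_c²/ω_r² = 36/55
Coupling ω_r² = ω_c¹ ⇒ overall = 81/112 × 36/55 = 729/1540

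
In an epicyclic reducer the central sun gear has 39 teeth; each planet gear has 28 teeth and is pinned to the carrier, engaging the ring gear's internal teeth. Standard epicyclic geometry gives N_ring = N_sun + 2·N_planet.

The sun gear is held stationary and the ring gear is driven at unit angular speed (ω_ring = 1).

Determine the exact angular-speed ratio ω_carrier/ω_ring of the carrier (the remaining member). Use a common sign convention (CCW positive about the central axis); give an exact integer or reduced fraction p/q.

N_ring = 39 + 2·28 = 95
39(ω_s−ω_c) = −95(ω_r−ω_c),  ω_s=0, ω_r=1
39(0−ω_c) = −95(1−ω_c)  ⇒  134ω_c = 95  ⇒  ω_c = 95/134
ω_c/ω_r = 95/134

95/134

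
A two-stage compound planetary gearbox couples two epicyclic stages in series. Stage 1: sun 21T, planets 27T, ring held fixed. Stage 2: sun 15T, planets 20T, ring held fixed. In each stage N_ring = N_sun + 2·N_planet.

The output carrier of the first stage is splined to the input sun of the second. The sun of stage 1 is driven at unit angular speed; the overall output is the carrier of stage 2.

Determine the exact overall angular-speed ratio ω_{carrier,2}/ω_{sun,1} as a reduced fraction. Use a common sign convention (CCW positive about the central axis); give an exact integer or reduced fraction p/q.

Stage 1: N_ring = 21 + 2·27 = 75
Stage 1: 21(ω_s−ω_c) = −75(ω_r−ω_c),  ω_r=0, ω_s=1
Stage 1: 21(1−ω_c) = −75(0−ω_c)  ⇒  96ω_c = 21  ⇒  ω_c = 7/32
  ⇒ ω_c¹/ω_s¹ = 7/32
Stage 2: N_ring = 15 + 2·20 = 55
Stage 2: 15(ω_s−ω_c) = −55(ω_r−ω_c),  ω_r=0, ω_s=1
Stage 2: 15(1−ω_c) = −55(0−ω_c)  ⇒  70ω_c = 15  ⇒  ω_c = 3/14
  ⇒ ω_c²/ω_s² = 3/14
Coupling ω_s² = ω_c¹ ⇒ overall = 7/32 × 3/14 = 3/64

3/64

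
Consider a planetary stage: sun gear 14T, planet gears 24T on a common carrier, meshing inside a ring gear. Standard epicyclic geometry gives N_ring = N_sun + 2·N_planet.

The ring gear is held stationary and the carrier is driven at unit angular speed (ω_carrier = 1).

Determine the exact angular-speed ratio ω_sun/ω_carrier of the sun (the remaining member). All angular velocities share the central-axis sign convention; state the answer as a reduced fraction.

38/7

N_ring = 14 + 2·24 = 62
14(ω_s−ω_c) = −62(ω_r−ω_c),  ω_r=0, ω_c=1
ω_s = 1 − (62/14)(0−1) = 38/7
ω_s/ω_c = 38/7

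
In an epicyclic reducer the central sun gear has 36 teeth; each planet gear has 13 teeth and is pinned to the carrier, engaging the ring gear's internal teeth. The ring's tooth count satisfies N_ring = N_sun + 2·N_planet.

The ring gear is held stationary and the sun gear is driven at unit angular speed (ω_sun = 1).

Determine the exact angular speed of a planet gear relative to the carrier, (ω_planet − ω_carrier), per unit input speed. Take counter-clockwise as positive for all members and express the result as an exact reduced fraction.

N_ring = 36 + 2·13 = 62
36(ω_s−ω_c) = −62(ω_r−ω_c),  ω_r=0, ω_s=1
36(1−ω_c) = −62(0−ω_c)  ⇒  98ω_c = 36  ⇒  ω_c = 18/49
sun–planet: 36·(1−18/49) = −13·(ω_p−ω_c)  ⇒  ω_p−ω_c = −(36/13)·(31/49) = -1116/637

-1116/637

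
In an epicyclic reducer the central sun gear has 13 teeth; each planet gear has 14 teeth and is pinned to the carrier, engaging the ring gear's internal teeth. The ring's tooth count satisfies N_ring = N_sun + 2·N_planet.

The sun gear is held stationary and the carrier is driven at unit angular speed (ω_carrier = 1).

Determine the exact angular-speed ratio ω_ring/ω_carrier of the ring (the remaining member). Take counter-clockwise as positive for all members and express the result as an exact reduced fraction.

54/41

N_ring = 13 + 2·14 = 41
13(ω_s−ω_c) = −41(ω_r−ω_c),  ω_s=0, ω_c=1
ω_r = 1 − (13/41)(0−1) = 54/41
ω_r/ω_c = 54/41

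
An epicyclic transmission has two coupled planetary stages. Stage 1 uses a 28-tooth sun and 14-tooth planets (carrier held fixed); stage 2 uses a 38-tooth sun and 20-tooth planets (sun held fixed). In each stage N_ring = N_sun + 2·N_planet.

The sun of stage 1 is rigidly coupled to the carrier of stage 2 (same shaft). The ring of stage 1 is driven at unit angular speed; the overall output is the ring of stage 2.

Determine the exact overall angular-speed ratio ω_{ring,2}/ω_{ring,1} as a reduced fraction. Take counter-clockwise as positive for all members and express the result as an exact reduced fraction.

Stage 1: N_ring = 28 + 2·14 = 56
Stage 1: 28(ω_s−ω_c) = −56(ω_r−ω_c),  ω_c=0, ω_r=1
Stage 1: ω_s = 0 − (56/28)(1−0) = -2
  ⇒ ω_s¹/ω_r¹ = -2
Stage 2: N_ring = 38 + 2·20 = 78
Stage 2: 38(ω_s−ω_c) = −78(ω_r−ω_c),  ω_s=0, ω_c=1
Stage 2: ω_r = 1 − (38/78)(0−1) = 58/39
  ⇒ ω_r²/ω_c² = 58/39
Coupling ω_c² = ω_s¹ ⇒ overall = -2 × 58/39 = -116/39

-116/39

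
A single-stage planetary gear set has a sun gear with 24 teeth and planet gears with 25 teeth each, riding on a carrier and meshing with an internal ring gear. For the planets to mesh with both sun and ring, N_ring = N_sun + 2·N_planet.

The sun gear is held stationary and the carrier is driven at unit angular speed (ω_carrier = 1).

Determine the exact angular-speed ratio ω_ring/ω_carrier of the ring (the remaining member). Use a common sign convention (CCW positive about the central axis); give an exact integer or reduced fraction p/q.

49/37

N_ring = 24 + 2·25 = 74
24(ω_s−ω_c) = −74(ω_r−ω_c),  ω_s=0, ω_c=1
ω_r = 1 − (24/74)(0−1) = 49/37
ω_r/ω_c = 49/37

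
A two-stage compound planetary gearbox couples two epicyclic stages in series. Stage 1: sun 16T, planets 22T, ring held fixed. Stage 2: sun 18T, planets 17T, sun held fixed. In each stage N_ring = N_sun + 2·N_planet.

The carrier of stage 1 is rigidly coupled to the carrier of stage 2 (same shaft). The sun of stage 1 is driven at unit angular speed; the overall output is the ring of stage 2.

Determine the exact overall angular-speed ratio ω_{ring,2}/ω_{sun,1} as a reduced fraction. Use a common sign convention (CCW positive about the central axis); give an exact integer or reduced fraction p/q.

Stage 1: N_ring = 16 + 2·22 = 60
Stage 1: 16(ω_s−ω_c) = −60(ω_r−ω_c),  ω_r=0, ω_s=1
Stage 1: 16(1−ω_c) = −60(0−ω_c)  ⇒  76ω_c = 16  ⇒  ω_c = 4/19
  ⇒ ω_c¹/ω_s¹ = 4/19
Stage 2: N_ring = 18 + 2·17 = 52
Stage 2: 18(ω_s−ω_c) = −52(ω_r−ω_c),  ω_s=0, ω_c=1
Stage 2: ω_r = 1 − (18/52)(0−1) = 35/26
  ⇒ ω_r²/ω_c² = 35/26
Coupling ω_c² = ω_c¹ ⇒ overall = 4/19 × 35/26 = 70/247

70/247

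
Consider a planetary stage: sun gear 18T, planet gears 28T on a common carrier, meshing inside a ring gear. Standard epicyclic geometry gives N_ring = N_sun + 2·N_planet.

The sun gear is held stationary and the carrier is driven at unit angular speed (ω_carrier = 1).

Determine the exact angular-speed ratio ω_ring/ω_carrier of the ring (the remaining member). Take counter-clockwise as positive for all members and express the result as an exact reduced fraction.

N_ring = 18 + 2·28 = 74
18(ω_s−ω_c) = −74(ω_r−ω_c),  ω_s=0, ω_c=1
ω_r = 1 − (18/74)(0−1) = 46/37
ω_r/ω_c = 46/37

46/37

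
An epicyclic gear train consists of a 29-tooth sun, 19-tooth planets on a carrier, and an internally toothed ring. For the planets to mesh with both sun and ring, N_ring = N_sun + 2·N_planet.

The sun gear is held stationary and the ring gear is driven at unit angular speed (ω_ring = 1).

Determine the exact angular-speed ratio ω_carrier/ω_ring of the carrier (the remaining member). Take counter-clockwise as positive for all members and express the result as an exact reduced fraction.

67/96

N_ring = 29 + 2·19 = 67
29(ω_s−ω_c) = −67(ω_r−ω_c),  ω_s=0, ω_r=1
29(0−ω_c) = −67(1−ω_c)  ⇒  96ω_c = 67  ⇒  ω_c = 67/96
ω_c/ω_r = 67/96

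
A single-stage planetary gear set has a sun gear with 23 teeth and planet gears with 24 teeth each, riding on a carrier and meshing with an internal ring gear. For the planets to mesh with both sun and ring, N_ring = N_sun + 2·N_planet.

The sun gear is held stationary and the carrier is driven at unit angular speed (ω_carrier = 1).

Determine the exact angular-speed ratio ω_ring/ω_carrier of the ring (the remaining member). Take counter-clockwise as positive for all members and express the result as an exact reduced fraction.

94/71

N_ring = 23 + 2·24 = 71
23(ω_s−ω_c) = −71(ω_r−ω_c),  ω_s=0, ω_c=1
ω_r = 1 − (23/71)(0−1) = 94/71
ω_r/ω_c = 94/71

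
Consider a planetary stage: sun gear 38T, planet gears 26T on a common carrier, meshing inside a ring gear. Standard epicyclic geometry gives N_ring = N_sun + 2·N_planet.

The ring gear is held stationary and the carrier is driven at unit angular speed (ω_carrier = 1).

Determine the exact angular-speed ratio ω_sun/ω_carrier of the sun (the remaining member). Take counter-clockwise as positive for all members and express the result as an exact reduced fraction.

64/19

N_ring = 38 + 2·26 = 90
38(ω_s−ω_c) = −90(ω_r−ω_c),  ω_r=0, ω_c=1
ω_s = 1 − (90/38)(0−1) = 64/19
ω_s/ω_c = 64/19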